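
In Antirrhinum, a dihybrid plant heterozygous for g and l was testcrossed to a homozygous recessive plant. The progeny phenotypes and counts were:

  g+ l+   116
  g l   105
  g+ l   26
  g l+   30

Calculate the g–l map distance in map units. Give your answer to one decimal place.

20.2 map units

The two most frequent classes, g+ l+ (116) and g l (105), are the parental types, so the F1 was g+ l+ / g l.
The recombinant classes are g+ l and g l+: 26 + 30 = 56.
Recombination frequency = 56/277 = 0.2022 ≈ 20.2%, i.e. 20.2 map units.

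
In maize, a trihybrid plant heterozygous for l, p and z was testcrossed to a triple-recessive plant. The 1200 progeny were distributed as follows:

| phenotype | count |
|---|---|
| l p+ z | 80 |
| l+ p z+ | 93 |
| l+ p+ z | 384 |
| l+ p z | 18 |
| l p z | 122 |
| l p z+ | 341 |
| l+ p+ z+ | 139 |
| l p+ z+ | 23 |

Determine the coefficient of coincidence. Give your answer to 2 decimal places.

The two most frequent reciprocal classes, l p z+ and l+ p+ z, are the parental types, so the F1 was l p z+ / l+ p+ z.
The two rarest classes, l p+ z+ and l+ p z, are the double crossovers. Comparing them with the parentals, only the p allele has switched, so p is the middle locus and the order is z – p – l.
z–p: (261 + 41)/1200 = 0.2517; p–l: (173 + 41)/1200 = 0.1783.
Expected DCO frequency = 0.2517 × 0.1783 ≈ 0.04488; observed = 41/1200 ≈ 0.03417.
Coefficient of coincidence = 0.03417/0.04488 ≈ 0.76.

0.76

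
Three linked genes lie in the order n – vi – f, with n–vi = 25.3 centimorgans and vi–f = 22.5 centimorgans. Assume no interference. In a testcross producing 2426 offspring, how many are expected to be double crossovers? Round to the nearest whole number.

Map distances give recombination frequencies of 0.253 and 0.225 for the two intervals.
With no interference, expected double-crossover frequency = 0.253 × 0.225 = 0.05693.
Expected number = 0.05693 × 2426 = 138.10 ≈ 138.

138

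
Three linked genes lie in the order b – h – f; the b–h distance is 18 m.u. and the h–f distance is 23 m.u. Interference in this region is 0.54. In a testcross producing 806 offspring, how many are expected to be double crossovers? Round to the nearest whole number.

15

Map distances give recombination frequencies of 0.180 and 0.230 for the two intervals.
With interference 0.54 (so coincidence = 0.46), expected double-crossover frequency = 0.180 × 0.230 × 0.46 = 0.01904.
Expected number = 0.01904 × 806 = 15.35 ≈ 15.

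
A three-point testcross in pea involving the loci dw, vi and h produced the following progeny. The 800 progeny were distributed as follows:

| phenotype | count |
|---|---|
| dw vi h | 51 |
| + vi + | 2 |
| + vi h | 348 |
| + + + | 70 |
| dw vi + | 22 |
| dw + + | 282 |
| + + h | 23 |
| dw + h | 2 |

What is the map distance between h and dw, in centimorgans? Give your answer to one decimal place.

15.6 centimorgans

The two most frequent reciprocal classes, + vi h and dw + +, are the parental types, so the F1 was + vi h / dw + +.
The two rarest classes, + vi + and dw + h, are the double crossovers. Comparing them with the parentals, only the h allele has switched, so h is the middle locus and the order is dw – h – vi.
Crossovers in the dw–h interval produce the single-crossover classes dw vi h and + + + (51 + 70 = 121) plus the double crossovers (4).
RF(dw–h) = (121 + 4) / 800 = 125/800 = 0.1562 → 15.6 centimorgans.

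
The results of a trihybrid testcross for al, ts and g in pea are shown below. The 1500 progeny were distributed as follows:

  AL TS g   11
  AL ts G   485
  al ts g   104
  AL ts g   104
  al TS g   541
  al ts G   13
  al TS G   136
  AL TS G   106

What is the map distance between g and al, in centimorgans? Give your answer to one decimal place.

The two most frequent reciprocal classes, AL ts G and al TS g, are the parental types, so the F1 was AL ts G / al TS g.
The two rarest classes, al ts G and AL TS g, are the double crossovers. Comparing them with the parentals, only the al allele has switched, so al is the middle locus and the order is ts – al – g.
Crossovers in the al–g interval produce the single-crossover classes AL ts g and al TS G (104 + 136 = 240) plus the double crossovers (24).
RF(al–g) = (240 + 24) / 1500 = 264/1500 = 0.1760 → 17.6 centimorgans.

17.6 centimorgans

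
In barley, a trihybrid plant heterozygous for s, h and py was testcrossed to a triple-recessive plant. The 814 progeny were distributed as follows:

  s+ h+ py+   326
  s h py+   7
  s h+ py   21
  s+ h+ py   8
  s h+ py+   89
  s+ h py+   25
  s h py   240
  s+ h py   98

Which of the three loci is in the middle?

The two most frequent reciprocal classes, s h py and s+ h+ py+, are the parental types, so the F1 was s h py / s+ h+ py+.
The two rarest classes, s h py+ and s+ h+ py, are the double crossovers. Comparing them with the parentals, only the py allele has switched, so py is the middle locus and the order is s – py – h.

py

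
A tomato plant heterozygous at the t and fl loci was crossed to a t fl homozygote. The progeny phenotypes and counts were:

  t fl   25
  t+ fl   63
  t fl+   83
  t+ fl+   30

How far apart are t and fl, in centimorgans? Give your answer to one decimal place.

The two most frequent classes, t+ fl (63) and t fl+ (83), are the parental types, so the F1 was t+ fl / t fl+.
The recombinant classes are t+ fl+ and t fl: 30 + 25 = 55.
Recombination frequency = 55/201 = 0.2736 ≈ 27.4%, i.e. 27.4 centimorgans.

27.4 centimorgans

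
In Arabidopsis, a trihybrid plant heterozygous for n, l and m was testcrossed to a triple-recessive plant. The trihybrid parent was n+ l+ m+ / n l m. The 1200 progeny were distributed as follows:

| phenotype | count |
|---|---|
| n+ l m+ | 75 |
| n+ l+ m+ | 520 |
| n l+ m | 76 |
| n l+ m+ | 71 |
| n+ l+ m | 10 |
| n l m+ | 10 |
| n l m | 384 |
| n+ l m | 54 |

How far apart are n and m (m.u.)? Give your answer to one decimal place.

The two rarest classes, n+ l+ m and n l m+, are the double crossovers. Comparing them with the parentals, only the m allele has switched, so m is the middle locus and the order is n – m – l.
Crossovers in the n–m interval produce the single-crossover classes n l+ m+ and n+ l m (71 + 54 = 125) plus the double crossovers (20).
RF(n–m) = (125 + 20) / 1200 = 145/1200 = 0.1208 → 12.1 m.u.

12.1 m.u.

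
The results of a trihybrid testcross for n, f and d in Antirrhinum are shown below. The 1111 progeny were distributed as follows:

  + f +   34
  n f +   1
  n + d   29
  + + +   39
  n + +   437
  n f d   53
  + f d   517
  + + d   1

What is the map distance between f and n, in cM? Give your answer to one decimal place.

8.5 cM

The two most frequent reciprocal classes, n + + and + f d, are the parental types, so the F1 was n + + / + f d.
The two rarest classes, n f + and + + d, are the double crossovers. Comparing them with the parentals, only the f allele has switched, so f is the middle locus and the order is d – f – n.
Crossovers in the f–n interval produce the single-crossover classes + + + and n f d (39 + 53 = 92) plus the double crossovers (2).
RF(f–n) = (92 + 2) / 1111 = 94/1111 = 0.0846 → 8.5 cM.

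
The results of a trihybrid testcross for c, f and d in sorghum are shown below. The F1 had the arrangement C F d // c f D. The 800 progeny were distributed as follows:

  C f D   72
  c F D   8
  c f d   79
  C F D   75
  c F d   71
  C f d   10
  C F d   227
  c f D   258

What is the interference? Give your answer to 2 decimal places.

The two rarest classes, C f d and c F D, are the double crossovers. Comparing them with the parentals, only the f allele has switched, so f is the middle locus and the order is c – f – d.
c–f: (143 + 18)/800 = 0.2013; f–d: (154 + 18)/800 = 0.2150.
Expected DCO frequency = 0.2013 × 0.2150 ≈ 0.04328; observed = 18/800 ≈ 0.02250.
Coefficient of coincidence = 0.02250/0.04328 ≈ 0.52; interference = 1 − 0.52 = 0.48.

0.48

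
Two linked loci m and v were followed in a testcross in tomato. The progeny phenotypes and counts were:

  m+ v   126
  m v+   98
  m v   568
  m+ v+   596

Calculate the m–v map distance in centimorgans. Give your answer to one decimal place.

The two most frequent classes, m+ v+ (596) and m v (568), are the parental types, so the F1 was m+ v+ / m v.
The recombinant classes are m+ v and m v+: 126 + 98 = 224.
Recombination frequency = 224/1388 = 0.1614 ≈ 16.1%, i.e. 16.1 centimorgans.

16.1 centimorgans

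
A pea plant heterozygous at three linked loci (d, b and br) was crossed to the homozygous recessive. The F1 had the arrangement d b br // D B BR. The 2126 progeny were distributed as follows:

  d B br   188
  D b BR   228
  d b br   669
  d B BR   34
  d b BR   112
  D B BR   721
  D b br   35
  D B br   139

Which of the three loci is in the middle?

The two rarest classes, D b br and d B BR, are the double crossovers. Comparing them with the parentals, only the d allele has switched, so d is the middle locus and the order is br – d – b.

d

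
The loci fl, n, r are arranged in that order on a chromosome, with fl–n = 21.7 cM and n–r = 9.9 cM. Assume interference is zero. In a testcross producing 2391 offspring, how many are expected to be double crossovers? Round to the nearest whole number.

51

Map distances give recombination frequencies of 0.217 and 0.099 for the two intervals.
With no interference, expected double-crossover frequency = 0.217 × 0.099 = 0.02148.
Expected number = 0.02148 × 2391 = 51.37 ≈ 51.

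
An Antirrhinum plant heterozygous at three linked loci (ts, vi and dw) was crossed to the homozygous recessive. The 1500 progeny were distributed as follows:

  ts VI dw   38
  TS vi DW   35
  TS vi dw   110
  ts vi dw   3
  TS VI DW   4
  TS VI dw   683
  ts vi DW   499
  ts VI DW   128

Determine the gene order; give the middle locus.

dw

The two most frequent reciprocal classes, TS VI dw and ts vi DW, are the parental types, so the F1 was TS VI dw / ts vi DW.
The two rarest classes, TS VI DW and ts vi dw, are the double crossovers. Comparing them with the parentals, only the dw allele has switched, so dw is the middle locus and the order is vi – dw – ts.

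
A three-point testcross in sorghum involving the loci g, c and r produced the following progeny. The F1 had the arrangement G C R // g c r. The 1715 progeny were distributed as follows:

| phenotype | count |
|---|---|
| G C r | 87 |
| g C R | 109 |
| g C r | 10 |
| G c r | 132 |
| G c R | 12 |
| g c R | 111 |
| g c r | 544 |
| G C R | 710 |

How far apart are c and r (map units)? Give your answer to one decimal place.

12.8 map units

The two rarest classes, G c R and g C r, are the double crossovers. Comparing them with the parentals, only the c allele has switched, so c is the middle locus and the order is g – c – r.
Crossovers in the c–r interval produce the single-crossover classes G C r and g c R (87 + 111 = 198) plus the double crossovers (22).
RF(c–r) = (198 + 22) / 1715 = 220/1715 = 0.1283 → 12.8 map units.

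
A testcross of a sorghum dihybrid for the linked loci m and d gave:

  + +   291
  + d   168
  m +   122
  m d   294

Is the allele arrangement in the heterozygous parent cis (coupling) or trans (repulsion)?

The two most frequent classes are + + (291) and m d (294); these are the parental (non-recombinant) types.
So the F1 carried + + on one chromosome and m d on the other — the recessive alleles are on the same chromosome (cis / coupling).

cis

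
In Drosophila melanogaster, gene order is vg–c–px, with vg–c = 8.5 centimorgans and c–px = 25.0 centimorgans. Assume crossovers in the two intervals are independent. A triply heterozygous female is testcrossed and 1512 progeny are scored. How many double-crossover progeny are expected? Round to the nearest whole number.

32

Map distances give recombination frequencies of 0.085 and 0.250 for the two intervals.
With no interference, expected double-crossover frequency = 0.085 × 0.250 = 0.02125.
Expected number = 0.02125 × 1512 = 32.13 ≈ 32.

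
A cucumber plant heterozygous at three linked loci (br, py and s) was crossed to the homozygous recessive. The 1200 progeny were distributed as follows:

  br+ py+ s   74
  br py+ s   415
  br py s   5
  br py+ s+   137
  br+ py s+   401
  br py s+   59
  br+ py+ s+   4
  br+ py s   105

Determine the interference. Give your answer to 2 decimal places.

The two most frequent reciprocal classes, br py+ s and br+ py s+, are the parental types, so the F1 was br py+ s / br+ py s+.
The two rarest classes, br py s and br+ py+ s+, are the double crossovers. Comparing them with the parentals, only the py allele has switched, so py is the middle locus and the order is br – py – s.
br–py: (133 + 9)/1200 = 0.1183; py–s: (242 + 9)/1200 = 0.2092.
Expected DCO frequency = 0.1183 × 0.2092 ≈ 0.02475; observed = 9/1200 ≈ 0.00750.
Coefficient of coincidence = 0.00750/0.02475 ≈ 0.30; interference = 1 − 0.30 = 0.70.

0.70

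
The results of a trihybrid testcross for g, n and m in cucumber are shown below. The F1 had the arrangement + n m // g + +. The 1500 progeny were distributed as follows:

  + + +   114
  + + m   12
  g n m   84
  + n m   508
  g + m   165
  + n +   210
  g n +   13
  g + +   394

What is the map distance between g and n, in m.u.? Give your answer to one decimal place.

The two rarest classes, + + m and g n +, are the double crossovers. Comparing them with the parentals, only the n allele has switched, so n is the middle locus and the order is g – n – m.
Crossovers in the g–n interval produce the single-crossover classes g n m and + + + (84 + 114 = 198) plus the double crossovers (25).
RF(g–n) = (198 + 25) / 1500 = 223/1500 = 0.1487 → 14.9 m.u.

14.9 m.u.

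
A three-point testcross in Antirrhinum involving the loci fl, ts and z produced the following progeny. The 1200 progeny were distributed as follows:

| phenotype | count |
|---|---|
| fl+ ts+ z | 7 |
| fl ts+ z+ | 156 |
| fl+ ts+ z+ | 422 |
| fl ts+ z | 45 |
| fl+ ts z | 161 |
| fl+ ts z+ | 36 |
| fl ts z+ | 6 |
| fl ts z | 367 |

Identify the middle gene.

The two most frequent reciprocal classes, fl+ ts+ z+ and fl ts z, are the parental types, so the F1 was fl+ ts+ z+ / fl ts z.
The two rarest classes, fl+ ts+ z and fl ts z+, are the double crossovers. Comparing them with the parentals, only the z allele has switched, so z is the middle locus and the order is ts – z – fl.

z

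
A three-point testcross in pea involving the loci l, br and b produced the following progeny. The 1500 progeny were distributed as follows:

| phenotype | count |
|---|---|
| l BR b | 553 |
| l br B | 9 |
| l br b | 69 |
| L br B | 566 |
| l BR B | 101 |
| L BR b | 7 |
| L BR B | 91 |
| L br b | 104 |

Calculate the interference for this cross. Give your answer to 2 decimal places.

0.38

The two most frequent reciprocal classes, l BR b and L br B, are the parental types, so the F1 was l BR b / L br B.
The two rarest classes, L BR b and l br B, are the double crossovers. Comparing them with the parentals, only the l allele has switched, so l is the middle locus and the order is br – l – b.
br–l: (160 + 16)/1500 = 0.1173; l–b: (205 + 16)/1500 = 0.1473.
Expected DCO frequency = 0.1173 × 0.1473 ≈ 0.01728; observed = 16/1500 ≈ 0.01067.
Coefficient of coincidence = 0.01067/0.01728 ≈ 0.62; interference = 1 − 0.62 = 0.38.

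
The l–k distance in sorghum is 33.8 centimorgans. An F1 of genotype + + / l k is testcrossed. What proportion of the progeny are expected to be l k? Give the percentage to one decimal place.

33.1%

A map distance of 33.8 centimorgans corresponds to a recombination frequency of 0.338.
The F1 is + + / l k, so l k is a parental gamete class with expected frequency (1 − r)/2 = 0.662/2 = 0.3310.
That is 0.3310 = 33.1% of the progeny.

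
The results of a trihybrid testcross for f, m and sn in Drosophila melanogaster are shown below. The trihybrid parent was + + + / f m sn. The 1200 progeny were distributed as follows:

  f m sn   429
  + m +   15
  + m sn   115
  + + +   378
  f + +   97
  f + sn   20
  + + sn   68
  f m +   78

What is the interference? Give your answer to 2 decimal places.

0.06

The two rarest classes, + m + and f + sn, are the double crossovers. Comparing them with the parentals, only the m allele has switched, so m is the middle locus and the order is sn – m – f.
sn–m: (146 + 35)/1200 = 0.1508; m–f: (212 + 35)/1200 = 0.2058.
Expected DCO frequency = 0.1508 × 0.2058 ≈ 0.03103; observed = 35/1200 ≈ 0.02917.
Coefficient of coincidence = 0.02917/0.03103 ≈ 0.94; interference = 1 − 0.94 = 0.06.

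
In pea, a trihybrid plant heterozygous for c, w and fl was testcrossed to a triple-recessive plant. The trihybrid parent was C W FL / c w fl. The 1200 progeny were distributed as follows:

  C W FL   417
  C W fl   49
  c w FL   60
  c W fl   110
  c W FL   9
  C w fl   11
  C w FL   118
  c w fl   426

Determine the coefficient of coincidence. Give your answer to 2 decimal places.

0.75

The two rarest classes, c W FL and C w fl, are the double crossovers. Comparing them with the parentals, only the c allele has switched, so c is the middle locus and the order is fl – c – w.
fl–c: (109 + 20)/1200 = 0.1075; c–w: (228 + 20)/1200 = 0.2067.
Expected DCO frequency = 0.1075 × 0.2067 ≈ 0.02222; observed = 20/1200 ≈ 0.01667.
Coefficient of coincidence = 0.01667/0.02222 ≈ 0.75.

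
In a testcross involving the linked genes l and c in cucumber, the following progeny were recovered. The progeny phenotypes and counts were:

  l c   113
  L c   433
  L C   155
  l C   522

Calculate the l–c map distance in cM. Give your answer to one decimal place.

The two most frequent classes, L c (433) and l C (522), are the parental types, so the F1 was L c / l C.
The recombinant classes are L C and l c: 155 + 113 = 268.
Recombination frequency = 268/1223 = 0.2191 ≈ 21.9%, i.e. 21.9 cM.

21.9 cM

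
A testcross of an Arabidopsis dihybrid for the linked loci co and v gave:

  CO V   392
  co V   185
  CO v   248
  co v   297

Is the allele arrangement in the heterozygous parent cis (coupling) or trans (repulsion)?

The two most frequent classes are CO V (392) and co v (297); these are the parental (non-recombinant) types.
So the F1 carried CO V on one chromosome and co v on the other — the recessive alleles are on the same chromosome (cis / coupling).

cis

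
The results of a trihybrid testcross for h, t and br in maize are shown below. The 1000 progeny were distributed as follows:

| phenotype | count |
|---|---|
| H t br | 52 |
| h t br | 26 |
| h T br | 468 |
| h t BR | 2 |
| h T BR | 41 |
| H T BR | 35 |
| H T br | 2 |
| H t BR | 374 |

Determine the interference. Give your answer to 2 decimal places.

0.37

The two most frequent reciprocal classes, h T br and H t BR, are the parental types, so the F1 was h T br / H t BR.
The two rarest classes, H T br and h t BR, are the double crossovers. Comparing them with the parentals, only the h allele has switched, so h is the middle locus and the order is t – h – br.
t–h: (61 + 4)/1000 = 0.0650; h–br: (93 + 4)/1000 = 0.0970.
Expected DCO frequency = 0.0650 × 0.0970 ≈ 0.00631; observed = 4/1000 ≈ 0.00400.
Coefficient of coincidence = 0.00400/0.00631 ≈ 0.63; interference = 1 − 0.63 = 0.37.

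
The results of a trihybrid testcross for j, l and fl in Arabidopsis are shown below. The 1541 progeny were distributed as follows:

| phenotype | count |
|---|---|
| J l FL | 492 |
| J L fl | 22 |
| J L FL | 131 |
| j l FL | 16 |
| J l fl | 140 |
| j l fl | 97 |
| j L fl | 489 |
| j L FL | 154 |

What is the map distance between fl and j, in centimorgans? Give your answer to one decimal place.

The two most frequent reciprocal classes, J l FL and j L fl, are the parental types, so the F1 was J l FL / j L fl.
The two rarest classes, j l FL and J L fl, are the double crossovers. Comparing them with the parentals, only the j allele has switched, so j is the middle locus and the order is fl – j – l.
Crossovers in the fl–j interval produce the single-crossover classes J l fl and j L FL (140 + 154 = 294) plus the double crossovers (38).
RF(fl–j) = (294 + 38) / 1541 = 332/1541 = 0.2154 → 21.5 centimorgans.

21.5 centimorgans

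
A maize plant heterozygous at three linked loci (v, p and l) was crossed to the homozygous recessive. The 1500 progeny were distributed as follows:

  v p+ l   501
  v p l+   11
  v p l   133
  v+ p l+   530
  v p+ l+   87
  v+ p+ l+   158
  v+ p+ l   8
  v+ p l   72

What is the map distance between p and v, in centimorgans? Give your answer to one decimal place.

The two most frequent reciprocal classes, v p+ l and v+ p l+, are the parental types, so the F1 was v p+ l / v+ p l+.
The two rarest classes, v+ p+ l and v p l+, are the double crossovers. Comparing them with the parentals, only the v allele has switched, so v is the middle locus and the order is l – v – p.
Crossovers in the v–p interval produce the single-crossover classes v p l and v+ p+ l+ (133 + 158 = 291) plus the double crossovers (19).
RF(v–p) = (291 + 19) / 1500 = 310/1500 = 0.2067 → 20.7 centimorgans.

20.7 centimorgans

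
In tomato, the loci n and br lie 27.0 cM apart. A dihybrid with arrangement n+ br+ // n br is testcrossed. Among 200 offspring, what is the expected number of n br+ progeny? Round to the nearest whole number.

A map distance of 27.0 cM corresponds to a recombination frequency of 0.270.
The F1 is n+ br+ / n br, so n br+ is a recombinant gamete class with expected frequency r/2 = 0.270/2 = 0.1350.
Expected number = 0.1350 × 200 = 27.00 ≈ 27.

27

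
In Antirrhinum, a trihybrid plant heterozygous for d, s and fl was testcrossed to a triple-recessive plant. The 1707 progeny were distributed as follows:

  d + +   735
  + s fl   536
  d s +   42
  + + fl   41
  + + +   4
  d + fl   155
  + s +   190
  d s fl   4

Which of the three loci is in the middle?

d

The two most frequent reciprocal classes, + s fl and d + +, are the parental types, so the F1 was + s fl / d + +.
The two rarest classes, d s fl and + + +, are the double crossovers. Comparing them with the parentals, only the d allele has switched, so d is the middle locus and the order is fl – d – s.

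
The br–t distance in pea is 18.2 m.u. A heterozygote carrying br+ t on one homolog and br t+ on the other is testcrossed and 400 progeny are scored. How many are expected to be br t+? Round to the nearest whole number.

164

A map distance of 18.2 m.u. corresponds to a recombination frequency of 0.182.
The F1 is br+ t / br t+, so br t+ is a parental gamete class with expected frequency (1 − r)/2 = 0.818/2 = 0.4090.
Expected number = 0.4090 × 400 = 163.60 ≈ 164.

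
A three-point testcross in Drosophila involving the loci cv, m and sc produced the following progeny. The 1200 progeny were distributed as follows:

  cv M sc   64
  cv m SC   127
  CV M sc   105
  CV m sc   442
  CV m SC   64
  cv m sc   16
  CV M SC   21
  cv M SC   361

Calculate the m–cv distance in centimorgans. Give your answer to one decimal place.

The two most frequent reciprocal classes, CV m sc and cv M SC, are the parental types, so the F1 was CV m sc / cv M SC.
The two rarest classes, cv m sc and CV M SC, are the double crossovers. Comparing them with the parentals, only the cv allele has switched, so cv is the middle locus and the order is m – cv – sc.
Crossovers in the m–cv interval produce the single-crossover classes CV M sc and cv m SC (105 + 127 = 232) plus the double crossovers (37).
RF(m–cv) = (232 + 37) / 1200 = 269/1200 = 0.2242 → 22.4 centimorgans.

22.4 centimorgans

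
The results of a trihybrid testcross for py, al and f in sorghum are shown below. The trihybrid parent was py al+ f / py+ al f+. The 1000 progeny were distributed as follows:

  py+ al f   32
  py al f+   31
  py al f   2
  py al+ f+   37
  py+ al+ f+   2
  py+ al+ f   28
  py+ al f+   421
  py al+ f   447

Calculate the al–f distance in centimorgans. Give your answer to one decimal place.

The two rarest classes, py al f and py+ al+ f+, are the double crossovers. Comparing them with the parentals, only the al allele has switched, so al is the middle locus and the order is f – al – py.
Crossovers in the f–al interval produce the single-crossover classes py al+ f+ and py+ al f (37 + 32 = 69) plus the double crossovers (4).
RF(f–al) = (69 + 4) / 1000 = 73/1000 = 0.0730 → 7.3 centimorgans.

7.3 centimorgans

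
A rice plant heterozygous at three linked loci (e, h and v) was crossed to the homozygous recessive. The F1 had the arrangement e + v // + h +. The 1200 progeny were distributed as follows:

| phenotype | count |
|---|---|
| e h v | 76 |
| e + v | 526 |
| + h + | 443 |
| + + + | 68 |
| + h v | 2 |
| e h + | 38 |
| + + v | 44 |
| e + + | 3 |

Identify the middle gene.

The two rarest classes, e + + and + h v, are the double crossovers. Comparing them with the parentals, only the v allele has switched, so v is the middle locus and the order is e – v – h.

v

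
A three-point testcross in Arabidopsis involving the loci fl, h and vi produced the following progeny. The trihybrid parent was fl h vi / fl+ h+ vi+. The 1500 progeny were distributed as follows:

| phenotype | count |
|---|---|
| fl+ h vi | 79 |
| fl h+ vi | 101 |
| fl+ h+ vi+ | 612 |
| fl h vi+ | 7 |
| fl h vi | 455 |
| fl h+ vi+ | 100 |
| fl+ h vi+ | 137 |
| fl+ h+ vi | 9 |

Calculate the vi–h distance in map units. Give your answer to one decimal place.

The two rarest classes, fl h vi+ and fl+ h+ vi, are the double crossovers. Comparing them with the parentals, only the vi allele has switched, so vi is the middle locus and the order is fl – vi – h.
Crossovers in the vi–h interval produce the single-crossover classes fl h+ vi and fl+ h vi+ (101 + 137 = 238) plus the double crossovers (16).
RF(vi–h) = (238 + 16) / 1500 = 254/1500 = 0.1693 → 16.9 map units.

16.9 map units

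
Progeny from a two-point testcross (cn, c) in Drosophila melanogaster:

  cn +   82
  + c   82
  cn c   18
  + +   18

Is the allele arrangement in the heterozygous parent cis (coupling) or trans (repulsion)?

The two most frequent classes are + c (82) and cn + (82); these are the parental (non-recombinant) types.
So the F1 carried + c on one chromosome and cn + on the other — the recessive alleles are on opposite chromosomes (trans / repulsion).

trans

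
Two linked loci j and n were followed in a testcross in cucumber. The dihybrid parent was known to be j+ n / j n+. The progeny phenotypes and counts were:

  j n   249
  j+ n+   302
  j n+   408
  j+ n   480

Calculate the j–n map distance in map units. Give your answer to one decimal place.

The recombinant classes are j+ n+ and j n: 302 + 249 = 551.
Recombination frequency = 551/1439 = 0.3829 ≈ 38.3%, i.e. 38.3 map units.

38.3 map units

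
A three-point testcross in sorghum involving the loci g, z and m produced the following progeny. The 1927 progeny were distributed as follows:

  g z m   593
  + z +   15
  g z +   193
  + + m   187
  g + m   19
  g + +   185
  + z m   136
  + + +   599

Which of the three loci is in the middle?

z

The two most frequent reciprocal classes, + + + and g z m, are the parental types, so the F1 was + + + / g z m.
The two rarest classes, + z + and g + m, are the double crossovers. Comparing them with the parentals, only the z allele has switched, so z is the middle locus and the order is m – z – g.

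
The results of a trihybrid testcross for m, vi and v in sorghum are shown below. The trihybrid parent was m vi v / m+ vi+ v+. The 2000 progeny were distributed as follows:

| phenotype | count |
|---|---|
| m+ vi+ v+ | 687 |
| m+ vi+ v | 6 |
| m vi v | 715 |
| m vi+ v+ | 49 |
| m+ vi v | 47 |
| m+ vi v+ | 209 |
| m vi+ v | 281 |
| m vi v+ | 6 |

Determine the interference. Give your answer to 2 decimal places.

The two rarest classes, m vi v+ and m+ vi+ v, are the double crossovers. Comparing them with the parentals, only the v allele has switched, so v is the middle locus and the order is vi – v – m.
vi–v: (490 + 12)/2000 = 0.2510; v–m: (96 + 12)/2000 = 0.0540.
Expected DCO frequency = 0.2510 × 0.0540 ≈ 0.01355; observed = 12/2000 ≈ 0.00600.
Coefficient of coincidence = 0.00600/0.01355 ≈ 0.44; interference = 1 − 0.44 = 0.56.

0.56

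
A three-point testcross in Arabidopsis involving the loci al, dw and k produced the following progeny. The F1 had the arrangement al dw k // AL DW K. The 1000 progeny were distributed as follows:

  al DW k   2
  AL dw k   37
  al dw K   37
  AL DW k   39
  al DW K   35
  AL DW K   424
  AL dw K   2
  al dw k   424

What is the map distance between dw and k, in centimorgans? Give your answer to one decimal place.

8.0 centimorgans

The two rarest classes, al DW k and AL dw K, are the double crossovers. Comparing them with the parentals, only the dw allele has switched, so dw is the middle locus and the order is al – dw – k.
Crossovers in the dw–k interval produce the single-crossover classes al dw K and AL DW k (37 + 39 = 76) plus the double crossovers (4).
RF(dw–k) = (76 + 4) / 1000 = 80/1000 = 0.0800 → 8.0 centimorgans.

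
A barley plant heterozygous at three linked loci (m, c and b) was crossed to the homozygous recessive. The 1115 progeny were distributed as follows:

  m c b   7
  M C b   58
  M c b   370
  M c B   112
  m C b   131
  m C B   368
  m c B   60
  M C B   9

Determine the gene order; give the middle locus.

The two most frequent reciprocal classes, m C B and M c b, are the parental types, so the F1 was m C B / M c b.
The two rarest classes, M C B and m c b, are the double crossovers. Comparing them with the parentals, only the m allele has switched, so m is the middle locus and the order is c – m – b.

m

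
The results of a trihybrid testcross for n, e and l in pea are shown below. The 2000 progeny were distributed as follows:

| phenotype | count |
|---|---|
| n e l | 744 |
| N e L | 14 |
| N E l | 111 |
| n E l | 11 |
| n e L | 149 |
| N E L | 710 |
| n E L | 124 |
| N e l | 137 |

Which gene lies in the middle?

The two most frequent reciprocal classes, n e l and N E L, are the parental types, so the F1 was n e l / N E L.
The two rarest classes, n E l and N e L, are the double crossovers. Comparing them with the parentals, only the e allele has switched, so e is the middle locus and the order is n – e – l.

e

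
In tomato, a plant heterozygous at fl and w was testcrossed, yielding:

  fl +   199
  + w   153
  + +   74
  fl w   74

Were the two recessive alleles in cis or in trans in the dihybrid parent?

The two most frequent classes are + w (153) and fl + (199); these are the parental (non-recombinant) types.
So the F1 carried + w on one chromosome and fl + on the other — the recessive alleles are on opposite chromosomes (trans / repulsion).

trans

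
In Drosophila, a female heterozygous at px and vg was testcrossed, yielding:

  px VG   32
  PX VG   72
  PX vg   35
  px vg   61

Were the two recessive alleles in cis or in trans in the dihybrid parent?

The two most frequent classes are PX VG (72) and px vg (61); these are the parental (non-recombinant) types.
So the F1 carried PX VG on one chromosome and px vg on the other — the recessive alleles are on the same chromosome (cis / coupling).

cis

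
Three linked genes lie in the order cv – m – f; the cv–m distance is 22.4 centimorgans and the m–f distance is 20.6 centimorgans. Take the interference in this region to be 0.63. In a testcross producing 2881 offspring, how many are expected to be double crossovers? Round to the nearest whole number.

49

Map distances give recombination frequencies of 0.224 and 0.206 for the two intervals.
With interference 0.63 (so coincidence = 0.37), expected double-crossover frequency = 0.224 × 0.206 × 0.37 = 0.01707.
Expected number = 0.01707 × 2881 = 49.19 ≈ 49.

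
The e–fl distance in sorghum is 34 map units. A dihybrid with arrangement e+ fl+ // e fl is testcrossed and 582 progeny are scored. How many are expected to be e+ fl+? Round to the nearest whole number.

192

A map distance of 34 map units corresponds to a recombination frequency of 0.340.
The F1 is e+ fl+ / e fl, so e+ fl+ is a parental gamete class with expected frequency (1 − r)/2 = 0.660/2 = 0.3300.
Expected number = 0.3300 × 582 = 192.06 ≈ 192.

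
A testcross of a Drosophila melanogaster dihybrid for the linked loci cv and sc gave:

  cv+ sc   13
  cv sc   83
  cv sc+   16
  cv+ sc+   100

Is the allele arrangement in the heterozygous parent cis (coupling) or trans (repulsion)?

cis

The two most frequent classes are cv+ sc+ (100) and cv sc (83); these are the parental (non-recombinant) types.
So the F1 carried cv+ sc+ on one chromosome and cv sc on the other — the recessive alleles are on the same chromosome (cis / coupling).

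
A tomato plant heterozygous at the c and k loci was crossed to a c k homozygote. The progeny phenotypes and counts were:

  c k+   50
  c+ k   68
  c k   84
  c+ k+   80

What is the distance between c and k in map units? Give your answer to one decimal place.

The two most frequent classes, c+ k+ (80) and c k (84), are the parental types, so the F1 was c+ k+ / c k.
The recombinant classes are c+ k and c k+: 68 + 50 = 118.
Recombination frequency = 118/282 = 0.4184 ≈ 41.8%, i.e. 41.8 map units.

41.8 map units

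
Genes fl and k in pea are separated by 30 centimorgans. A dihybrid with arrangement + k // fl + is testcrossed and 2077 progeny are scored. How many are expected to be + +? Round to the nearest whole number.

312

A map distance of 30 centimorgans corresponds to a recombination frequency of 0.300.
The F1 is + k / fl +, so + + is a recombinant gamete class with expected frequency r/2 = 0.300/2 = 0.1500.
Expected number = 0.1500 × 2077 = 311.55 ≈ 312.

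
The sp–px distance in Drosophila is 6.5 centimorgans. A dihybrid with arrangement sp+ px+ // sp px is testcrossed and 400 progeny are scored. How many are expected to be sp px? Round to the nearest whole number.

A map distance of 6.5 centimorgans corresponds to a recombination frequency of 0.065.
The F1 is sp+ px+ / sp px, so sp px is a parental gamete class with expected frequency (1 − r)/2 = 0.935/2 = 0.4675.
Expected number = 0.4675 × 400 = 187.00 ≈ 187.

187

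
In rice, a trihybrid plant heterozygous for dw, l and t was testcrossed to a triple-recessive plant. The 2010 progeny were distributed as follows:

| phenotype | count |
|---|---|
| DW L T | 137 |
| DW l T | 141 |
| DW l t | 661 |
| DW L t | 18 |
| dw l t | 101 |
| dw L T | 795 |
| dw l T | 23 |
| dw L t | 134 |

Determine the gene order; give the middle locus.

l

The two most frequent reciprocal classes, DW l t and dw L T, are the parental types, so the F1 was DW l t / dw L T.
The two rarest classes, DW L t and dw l T, are the double crossovers. Comparing them with the parentals, only the l allele has switched, so l is the middle locus and the order is dw – l – t.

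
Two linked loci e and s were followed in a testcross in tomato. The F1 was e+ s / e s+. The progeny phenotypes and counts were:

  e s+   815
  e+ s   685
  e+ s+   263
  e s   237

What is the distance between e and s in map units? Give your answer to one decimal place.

The recombinant classes are e+ s+ and e s: 263 + 237 = 500.
Recombination frequency = 500/2000 = 0.2500 ≈ 25.0%, i.e. 25.0 map units.

25.0 map units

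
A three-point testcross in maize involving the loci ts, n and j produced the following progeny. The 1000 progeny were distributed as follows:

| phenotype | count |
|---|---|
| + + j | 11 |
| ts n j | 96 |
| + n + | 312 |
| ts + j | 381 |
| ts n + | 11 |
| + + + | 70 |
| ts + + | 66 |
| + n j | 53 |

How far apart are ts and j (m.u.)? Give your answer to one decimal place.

14.1 m.u.

The two most frequent reciprocal classes, + n + and ts + j, are the parental types, so the F1 was + n + / ts + j.
The two rarest classes, ts n + and + + j, are the double crossovers. Comparing them with the parentals, only the ts allele has switched, so ts is the middle locus and the order is n – ts – j.
Crossovers in the ts–j interval produce the single-crossover classes + n j and ts + + (53 + 66 = 119) plus the double crossovers (22).
RF(ts–j) = (119 + 22) / 1000 = 141/1000 = 0.1410 → 14.1 m.u.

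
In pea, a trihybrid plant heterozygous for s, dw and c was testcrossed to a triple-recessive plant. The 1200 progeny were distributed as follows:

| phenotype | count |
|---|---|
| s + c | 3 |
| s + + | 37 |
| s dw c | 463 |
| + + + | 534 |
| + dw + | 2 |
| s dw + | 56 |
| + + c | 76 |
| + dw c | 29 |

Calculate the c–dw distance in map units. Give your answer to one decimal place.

The two most frequent reciprocal classes, s dw c and + + +, are the parental types, so the F1 was s dw c / + + +.
The two rarest classes, s + c and + dw +, are the double crossovers. Comparing them with the parentals, only the dw allele has switched, so dw is the middle locus and the order is s – dw – c.
Crossovers in the dw–c interval produce the single-crossover classes s dw + and + + c (56 + 76 = 132) plus the double crossovers (5).
RF(dw–c) = (132 + 5) / 1200 = 137/1200 = 0.1142 → 11.4 map units.

11.4 map units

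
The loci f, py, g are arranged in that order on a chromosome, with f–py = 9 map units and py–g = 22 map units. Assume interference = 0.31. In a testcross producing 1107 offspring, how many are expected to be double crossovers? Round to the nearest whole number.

Map distances give recombination frequencies of 0.090 and 0.220 for the two intervals.
With interference 0.31 (so coincidence = 0.69), expected double-crossover frequency = 0.090 × 0.220 × 0.69 = 0.01366.
Expected number = 0.01366 × 1107 = 15.12 ≈ 15.

15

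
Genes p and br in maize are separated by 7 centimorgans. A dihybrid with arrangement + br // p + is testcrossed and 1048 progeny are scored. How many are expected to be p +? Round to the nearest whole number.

A map distance of 7 centimorgans corresponds to a recombination frequency of 0.070.
The F1 is + br / p +, so p + is a parental gamete class with expected frequency (1 − r)/2 = 0.930/2 = 0.4650.
Expected number = 0.4650 × 1048 = 487.32 ≈ 487.

487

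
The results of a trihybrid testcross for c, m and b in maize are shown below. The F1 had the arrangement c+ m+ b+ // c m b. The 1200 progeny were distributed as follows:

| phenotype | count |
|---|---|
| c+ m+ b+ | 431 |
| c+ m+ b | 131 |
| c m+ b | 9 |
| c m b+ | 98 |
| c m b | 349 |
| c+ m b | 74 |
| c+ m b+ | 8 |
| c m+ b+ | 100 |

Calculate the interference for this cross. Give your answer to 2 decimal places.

The two rarest classes, c+ m b+ and c m+ b, are the double crossovers. Comparing them with the parentals, only the m allele has switched, so m is the middle locus and the order is b – m – c.
b–m: (229 + 17)/1200 = 0.2050; m–c: (174 + 17)/1200 = 0.1592.
Expected DCO frequency = 0.2050 × 0.1592 ≈ 0.03264; observed = 17/1200 ≈ 0.01417.
Coefficient of coincidence = 0.01417/0.03264 ≈ 0.43; interference = 1 − 0.43 = 0.57.

0.57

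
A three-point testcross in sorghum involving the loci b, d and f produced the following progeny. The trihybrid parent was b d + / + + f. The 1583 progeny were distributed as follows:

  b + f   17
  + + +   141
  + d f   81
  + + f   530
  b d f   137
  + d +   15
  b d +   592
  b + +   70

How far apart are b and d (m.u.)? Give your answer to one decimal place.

The two rarest classes, + d + and b + f, are the double crossovers. Comparing them with the parentals, only the b allele has switched, so b is the middle locus and the order is f – b – d.
Crossovers in the b–d interval produce the single-crossover classes b + + and + d f (70 + 81 = 151) plus the double crossovers (32).
RF(b–d) = (151 + 32) / 1583 = 183/1583 = 0.1156 → 11.6 m.u.

11.6 m.u.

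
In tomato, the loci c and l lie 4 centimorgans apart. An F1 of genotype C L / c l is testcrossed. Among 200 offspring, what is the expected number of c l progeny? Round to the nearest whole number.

A map distance of 4 centimorgans corresponds to a recombination frequency of 0.040.
The F1 is C L / c l, so c l is a parental gamete class with expected frequency (1 − r)/2 = 0.960/2 = 0.4800.
Expected number = 0.4800 × 200 = 96.00 ≈ 96.

96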